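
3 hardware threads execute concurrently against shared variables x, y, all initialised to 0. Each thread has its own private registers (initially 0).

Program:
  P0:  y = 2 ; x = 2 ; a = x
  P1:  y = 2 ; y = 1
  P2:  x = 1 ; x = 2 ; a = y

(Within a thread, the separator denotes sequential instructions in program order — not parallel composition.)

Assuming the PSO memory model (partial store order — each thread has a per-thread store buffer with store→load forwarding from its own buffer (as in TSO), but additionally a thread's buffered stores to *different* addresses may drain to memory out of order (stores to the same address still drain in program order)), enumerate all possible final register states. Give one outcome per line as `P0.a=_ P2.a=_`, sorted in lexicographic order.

P0.a=1 P2.a=0
P0.a=1 P2.a=1
P0.a=1 P2.a=2
P0.a=2 P2.a=0
P0.a=2 P2.a=1
P0.a=2 P2.a=2

outcome vector order: (P0.a,P2.a)
|PSO outcomes| = 6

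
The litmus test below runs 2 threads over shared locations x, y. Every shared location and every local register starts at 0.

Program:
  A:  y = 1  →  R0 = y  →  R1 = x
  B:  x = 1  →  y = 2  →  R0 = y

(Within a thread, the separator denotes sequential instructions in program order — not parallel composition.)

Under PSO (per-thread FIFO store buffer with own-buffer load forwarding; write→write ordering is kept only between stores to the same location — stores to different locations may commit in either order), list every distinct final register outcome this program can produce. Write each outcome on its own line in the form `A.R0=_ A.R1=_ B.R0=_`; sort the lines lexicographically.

outcome vector order: (A.R0,A.R1,B.R0)
|PSO outcomes| = 6

A.R0=1 A.R1=0 B.R0=1
A.R0=1 A.R1=0 B.R0=2
A.R0=1 A.R1=1 B.R0=1
A.R0=1 A.R1=1 B.R0=2
A.R0=2 A.R1=0 B.R0=2
A.R0=2 A.R1=1 B.R0=2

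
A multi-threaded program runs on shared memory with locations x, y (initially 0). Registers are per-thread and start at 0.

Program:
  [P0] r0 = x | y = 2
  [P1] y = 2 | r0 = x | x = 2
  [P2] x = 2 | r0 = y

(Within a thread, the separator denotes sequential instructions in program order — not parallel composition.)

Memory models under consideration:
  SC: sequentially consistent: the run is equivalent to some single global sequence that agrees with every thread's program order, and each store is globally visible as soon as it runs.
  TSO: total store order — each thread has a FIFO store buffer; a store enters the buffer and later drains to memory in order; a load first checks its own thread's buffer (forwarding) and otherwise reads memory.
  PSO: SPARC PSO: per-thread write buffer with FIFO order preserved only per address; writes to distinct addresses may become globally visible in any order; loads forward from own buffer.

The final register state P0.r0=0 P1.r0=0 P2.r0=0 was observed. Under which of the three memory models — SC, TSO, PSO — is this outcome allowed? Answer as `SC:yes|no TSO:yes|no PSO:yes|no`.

SC:no TSO:yes PSO:yes

outcome vector order: (P0.r0,P1.r0,P2.r0)
SC: 6 outcomes — {0/0/2, 0/2/0, 0/2/2, 2/0/2, 2/2/0, 2/2/2}
TSO: 8 outcomes — {0/0/0, 0/0/2, 0/2/0, 0/2/2, 2/0/0, 2/0/2, 2/2/0, 2/2/2}
PSO: 8 outcomes — {0/0/0, 0/0/2, 0/2/0, 0/2/2, 2/0/0, 2/0/2, 2/2/0, 2/2/2}
target 0/0/0 ∈ {TSO,PSO}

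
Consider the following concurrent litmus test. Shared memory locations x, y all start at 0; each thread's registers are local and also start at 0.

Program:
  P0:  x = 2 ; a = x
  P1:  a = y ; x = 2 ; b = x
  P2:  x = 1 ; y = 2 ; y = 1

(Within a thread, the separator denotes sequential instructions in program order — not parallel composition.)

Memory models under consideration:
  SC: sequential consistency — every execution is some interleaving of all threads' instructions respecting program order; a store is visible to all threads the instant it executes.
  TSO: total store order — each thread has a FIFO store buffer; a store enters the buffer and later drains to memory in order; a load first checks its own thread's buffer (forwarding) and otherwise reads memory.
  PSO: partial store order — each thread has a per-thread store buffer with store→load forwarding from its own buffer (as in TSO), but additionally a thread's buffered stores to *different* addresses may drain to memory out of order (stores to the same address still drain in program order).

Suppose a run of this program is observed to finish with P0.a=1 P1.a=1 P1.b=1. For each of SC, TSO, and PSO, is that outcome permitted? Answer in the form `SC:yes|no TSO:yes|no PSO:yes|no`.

outcome vector order: (P0.a,P1.a,P1.b)
SC: 8 outcomes — {(1,0,1) (1,0,2) (1,1,2) (1,2,2) (2,0,1) (2,0,2) (2,1,2) (2,2,2)}
TSO: 8 outcomes — {(1,0,1) (1,0,2) (1,1,2) (1,2,2) (2,0,1) (2,0,2) (2,1,2) (2,2,2)}
PSO: 12 outcomes — {(1,0,1) (1,0,2) (1,1,1) (1,1,2) (1,2,1) (1,2,2) (2,0,1) (2,0,2) (2,1,1) (2,1,2) (2,2,1) (2,2,2)}
target (1,1,1) ∈ {PSO}

SC:no TSO:no PSO:yes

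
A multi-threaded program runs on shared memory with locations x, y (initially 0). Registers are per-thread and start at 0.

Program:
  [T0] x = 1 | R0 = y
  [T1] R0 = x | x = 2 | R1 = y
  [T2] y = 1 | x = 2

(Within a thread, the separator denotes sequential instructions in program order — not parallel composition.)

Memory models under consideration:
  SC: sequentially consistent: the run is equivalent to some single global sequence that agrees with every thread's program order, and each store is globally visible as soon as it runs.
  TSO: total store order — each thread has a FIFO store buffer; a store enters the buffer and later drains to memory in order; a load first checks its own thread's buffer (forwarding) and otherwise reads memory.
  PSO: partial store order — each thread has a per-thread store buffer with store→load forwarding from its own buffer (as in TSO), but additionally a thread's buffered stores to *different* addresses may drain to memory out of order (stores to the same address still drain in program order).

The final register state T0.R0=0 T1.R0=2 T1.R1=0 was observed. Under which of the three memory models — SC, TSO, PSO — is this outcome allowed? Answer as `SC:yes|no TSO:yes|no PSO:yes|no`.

outcome vector order: (T0.R0,T1.R0,T1.R1)
under SC → (0,0,0), (0,0,1), (0,1,0), (0,1,1), (0,2,1), (1,0,0), (1,0,1), (1,1,0), (1,1,1), (1,2,1)
under TSO → (0,0,0), (0,0,1), (0,1,0), (0,1,1), (0,2,1), (1,0,0), (1,0,1), (1,1,0), (1,1,1), (1,2,1)
under PSO → (0,0,0), (0,0,1), (0,1,0), (0,1,1), (0,2,0), (0,2,1), (1,0,0), (1,0,1), (1,1,0), (1,1,1), (1,2,0), (1,2,1)
target (0,2,0) ∈ {PSO}

SC:no TSO:no PSO:yes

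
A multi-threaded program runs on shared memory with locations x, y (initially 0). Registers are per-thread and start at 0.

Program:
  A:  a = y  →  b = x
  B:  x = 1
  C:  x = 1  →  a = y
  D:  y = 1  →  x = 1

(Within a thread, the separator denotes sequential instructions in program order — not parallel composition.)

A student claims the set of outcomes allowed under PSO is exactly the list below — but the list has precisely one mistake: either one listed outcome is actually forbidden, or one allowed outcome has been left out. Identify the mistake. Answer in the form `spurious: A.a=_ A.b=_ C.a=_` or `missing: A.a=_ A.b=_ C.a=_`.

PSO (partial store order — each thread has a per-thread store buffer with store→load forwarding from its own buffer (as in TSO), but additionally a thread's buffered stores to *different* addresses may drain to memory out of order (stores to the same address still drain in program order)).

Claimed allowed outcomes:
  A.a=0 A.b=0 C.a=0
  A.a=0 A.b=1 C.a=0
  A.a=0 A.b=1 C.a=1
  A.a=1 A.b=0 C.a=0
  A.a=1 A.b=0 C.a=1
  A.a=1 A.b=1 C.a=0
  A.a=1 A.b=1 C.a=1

missing: A.a=0 A.b=0 C.a=1

outcome vector order: (A.a,A.b,C.a)
PSO (8): 000, 001, 010, 011, 100, 101, 110, 111
PSO∖claimed = {001}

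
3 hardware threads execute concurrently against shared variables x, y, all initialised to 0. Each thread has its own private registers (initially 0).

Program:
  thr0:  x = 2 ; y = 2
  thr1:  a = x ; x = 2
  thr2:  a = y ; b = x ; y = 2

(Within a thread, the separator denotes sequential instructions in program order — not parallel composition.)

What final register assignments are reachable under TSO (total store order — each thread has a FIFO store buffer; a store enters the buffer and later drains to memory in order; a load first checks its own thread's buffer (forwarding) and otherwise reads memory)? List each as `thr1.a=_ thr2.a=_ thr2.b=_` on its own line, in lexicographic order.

outcome vector order: (thr1.a,thr2.a,thr2.b)
|TSO outcomes| = 6

thr1.a=0 thr2.a=0 thr2.b=0
thr1.a=0 thr2.a=0 thr2.b=2
thr1.a=0 thr2.a=2 thr2.b=2
thr1.a=2 thr2.a=0 thr2.b=0
thr1.a=2 thr2.a=0 thr2.b=2
thr1.a=2 thr2.a=2 thr2.b=2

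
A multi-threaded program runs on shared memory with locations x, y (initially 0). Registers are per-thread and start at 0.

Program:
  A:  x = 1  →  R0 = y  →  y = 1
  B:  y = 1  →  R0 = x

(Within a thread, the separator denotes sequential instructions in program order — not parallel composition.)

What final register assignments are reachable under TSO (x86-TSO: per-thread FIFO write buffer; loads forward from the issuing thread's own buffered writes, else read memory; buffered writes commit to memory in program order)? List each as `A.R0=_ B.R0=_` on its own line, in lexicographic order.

A.R0=0 B.R0=0
A.R0=0 B.R0=1
A.R0=1 B.R0=0
A.R0=1 B.R0=1

outcome vector order: (A.R0,B.R0)
|TSO outcomes| = 4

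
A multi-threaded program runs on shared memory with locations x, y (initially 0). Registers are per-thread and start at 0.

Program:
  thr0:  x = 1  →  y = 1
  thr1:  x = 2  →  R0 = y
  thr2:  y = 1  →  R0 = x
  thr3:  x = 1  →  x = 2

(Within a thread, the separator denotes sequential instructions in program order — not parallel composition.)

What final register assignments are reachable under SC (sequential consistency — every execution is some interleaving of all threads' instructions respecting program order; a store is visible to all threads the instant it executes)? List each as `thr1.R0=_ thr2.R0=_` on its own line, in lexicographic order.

outcome vector order: (thr1.R0,thr2.R0)
|SC outcomes| = 5

thr1.R0=0 thr2.R0=1
thr1.R0=0 thr2.R0=2
thr1.R0=1 thr2.R0=0
thr1.R0=1 thr2.R0=1
thr1.R0=1 thr2.R0=2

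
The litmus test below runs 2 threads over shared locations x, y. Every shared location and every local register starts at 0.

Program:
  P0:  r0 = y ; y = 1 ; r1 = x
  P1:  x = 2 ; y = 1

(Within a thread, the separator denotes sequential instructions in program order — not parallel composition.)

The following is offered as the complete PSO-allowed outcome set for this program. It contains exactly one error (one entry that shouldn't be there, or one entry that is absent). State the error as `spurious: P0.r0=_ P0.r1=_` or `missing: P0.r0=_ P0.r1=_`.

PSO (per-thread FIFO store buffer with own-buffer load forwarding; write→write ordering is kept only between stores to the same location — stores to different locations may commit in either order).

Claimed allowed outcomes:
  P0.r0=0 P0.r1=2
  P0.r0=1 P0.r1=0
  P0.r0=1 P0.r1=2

outcome vector order: (P0.r0,P0.r1)
PSO: 4 outcomes — {(0,0) (0,2) (1,0) (1,2)}
PSO∖claimed = {(0,0)}

missing: P0.r0=0 P0.r1=0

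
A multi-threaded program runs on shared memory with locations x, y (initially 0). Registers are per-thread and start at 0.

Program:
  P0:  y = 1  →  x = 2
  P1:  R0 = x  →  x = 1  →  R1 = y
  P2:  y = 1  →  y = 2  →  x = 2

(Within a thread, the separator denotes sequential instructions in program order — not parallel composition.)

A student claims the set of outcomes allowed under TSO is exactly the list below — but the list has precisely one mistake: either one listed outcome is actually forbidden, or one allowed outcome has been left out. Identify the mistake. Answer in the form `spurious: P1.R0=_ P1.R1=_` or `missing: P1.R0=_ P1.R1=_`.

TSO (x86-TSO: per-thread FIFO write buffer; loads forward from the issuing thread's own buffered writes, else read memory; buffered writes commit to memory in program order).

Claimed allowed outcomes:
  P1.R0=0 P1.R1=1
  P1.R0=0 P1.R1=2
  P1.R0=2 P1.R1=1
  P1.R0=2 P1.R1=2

outcome vector order: (P1.R0,P1.R1)
under TSO → <0 0> <0 1> <0 2> <2 1> <2 2>
TSO∖claimed = {<0 0>}

missing: P1.R0=0 P1.R1=0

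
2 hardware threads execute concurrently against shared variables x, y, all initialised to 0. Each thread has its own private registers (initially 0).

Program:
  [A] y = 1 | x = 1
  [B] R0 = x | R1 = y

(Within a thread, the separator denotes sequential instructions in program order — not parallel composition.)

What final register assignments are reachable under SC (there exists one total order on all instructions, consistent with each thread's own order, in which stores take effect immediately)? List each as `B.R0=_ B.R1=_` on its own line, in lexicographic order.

B.R0=0 B.R1=0
B.R0=0 B.R1=1
B.R0=1 B.R1=1

outcome vector order: (B.R0,B.R1)
|SC outcomes| = 3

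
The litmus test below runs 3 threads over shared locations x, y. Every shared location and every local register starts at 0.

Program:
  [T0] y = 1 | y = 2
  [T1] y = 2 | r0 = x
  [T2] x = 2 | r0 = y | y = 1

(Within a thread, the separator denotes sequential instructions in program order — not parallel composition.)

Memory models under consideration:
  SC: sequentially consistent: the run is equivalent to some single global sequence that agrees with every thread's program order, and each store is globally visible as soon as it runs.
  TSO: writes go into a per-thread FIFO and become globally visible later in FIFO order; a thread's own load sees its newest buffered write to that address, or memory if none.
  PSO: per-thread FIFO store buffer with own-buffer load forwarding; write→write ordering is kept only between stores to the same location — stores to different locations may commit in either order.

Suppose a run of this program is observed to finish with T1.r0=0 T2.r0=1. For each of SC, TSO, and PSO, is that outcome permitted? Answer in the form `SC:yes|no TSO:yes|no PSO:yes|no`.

outcome vector order: (T1.r0,T2.r0)
[SC] allowed = {01; 02; 20; 21; 22}
[TSO] allowed = {00; 01; 02; 20; 21; 22}
[PSO] allowed = {00; 01; 02; 20; 21; 22}
target 01 ∈ {SC,TSO,PSO}

SC:yes TSO:yes PSO:yes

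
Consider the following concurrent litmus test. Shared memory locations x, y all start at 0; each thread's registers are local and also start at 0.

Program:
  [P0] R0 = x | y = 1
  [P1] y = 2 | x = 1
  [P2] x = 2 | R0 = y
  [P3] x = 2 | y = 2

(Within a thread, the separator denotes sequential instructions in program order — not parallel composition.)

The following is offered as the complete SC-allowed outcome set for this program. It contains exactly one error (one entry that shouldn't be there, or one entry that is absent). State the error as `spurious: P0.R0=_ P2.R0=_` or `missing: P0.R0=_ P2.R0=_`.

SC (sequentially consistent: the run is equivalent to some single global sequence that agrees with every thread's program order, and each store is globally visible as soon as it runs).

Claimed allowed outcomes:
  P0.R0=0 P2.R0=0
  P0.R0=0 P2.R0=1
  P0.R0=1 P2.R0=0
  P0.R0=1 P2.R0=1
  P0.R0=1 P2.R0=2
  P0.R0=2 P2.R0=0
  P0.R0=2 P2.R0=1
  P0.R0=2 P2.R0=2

outcome vector order: (P0.R0,P2.R0)
under SC → (0,0) (0,1) (0,2) (1,0) (1,1) (1,2) (2,0) (2,1) (2,2)
SC∖claimed = {(0,2)}

missing: P0.R0=0 P2.R0=2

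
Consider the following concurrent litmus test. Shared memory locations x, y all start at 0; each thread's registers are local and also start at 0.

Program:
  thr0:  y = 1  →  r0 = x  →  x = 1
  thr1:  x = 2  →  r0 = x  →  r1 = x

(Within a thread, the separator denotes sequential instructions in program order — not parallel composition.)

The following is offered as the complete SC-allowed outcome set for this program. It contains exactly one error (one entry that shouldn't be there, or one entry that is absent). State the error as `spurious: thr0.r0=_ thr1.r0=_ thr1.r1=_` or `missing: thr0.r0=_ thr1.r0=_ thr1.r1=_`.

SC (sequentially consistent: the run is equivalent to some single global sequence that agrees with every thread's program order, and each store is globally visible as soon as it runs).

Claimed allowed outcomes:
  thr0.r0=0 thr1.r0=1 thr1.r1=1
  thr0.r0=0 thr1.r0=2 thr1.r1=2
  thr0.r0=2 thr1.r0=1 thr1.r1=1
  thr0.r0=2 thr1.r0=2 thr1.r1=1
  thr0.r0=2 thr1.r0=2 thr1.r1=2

outcome vector order: (thr0.r0,thr1.r0,thr1.r1)
under SC → (0,1,1), (0,2,1), (0,2,2), (2,1,1), (2,2,1), (2,2,2)
SC∖claimed = {(0,2,1)}

missing: thr0.r0=0 thr1.r0=2 thr1.r1=1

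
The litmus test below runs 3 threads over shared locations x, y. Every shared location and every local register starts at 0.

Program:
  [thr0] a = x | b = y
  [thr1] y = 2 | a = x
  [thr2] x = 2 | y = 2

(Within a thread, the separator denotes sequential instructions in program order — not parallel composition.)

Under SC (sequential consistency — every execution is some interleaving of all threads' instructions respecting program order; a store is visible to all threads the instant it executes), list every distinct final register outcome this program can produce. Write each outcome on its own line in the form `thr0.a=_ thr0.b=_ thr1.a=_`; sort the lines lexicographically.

thr0.a=0 thr0.b=0 thr1.a=0
thr0.a=0 thr0.b=0 thr1.a=2
thr0.a=0 thr0.b=2 thr1.a=0
thr0.a=0 thr0.b=2 thr1.a=2
thr0.a=2 thr0.b=0 thr1.a=2
thr0.a=2 thr0.b=2 thr1.a=0
thr0.a=2 thr0.b=2 thr1.a=2

outcome vector order: (thr0.a,thr0.b,thr1.a)
|SC outcomes| = 7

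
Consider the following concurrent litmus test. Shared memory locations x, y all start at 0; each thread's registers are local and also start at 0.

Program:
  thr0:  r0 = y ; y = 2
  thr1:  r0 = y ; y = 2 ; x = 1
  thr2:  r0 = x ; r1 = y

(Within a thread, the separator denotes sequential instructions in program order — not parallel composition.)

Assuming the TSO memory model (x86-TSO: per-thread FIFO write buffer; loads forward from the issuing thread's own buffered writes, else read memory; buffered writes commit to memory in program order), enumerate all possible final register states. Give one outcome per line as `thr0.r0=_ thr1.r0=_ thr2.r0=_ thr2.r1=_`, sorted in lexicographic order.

outcome vector order: (thr0.r0,thr1.r0,thr2.r0,thr2.r1)
|TSO outcomes| = 9

thr0.r0=0 thr1.r0=0 thr2.r0=0 thr2.r1=0
thr0.r0=0 thr1.r0=0 thr2.r0=0 thr2.r1=2
thr0.r0=0 thr1.r0=0 thr2.r0=1 thr2.r1=2
thr0.r0=0 thr1.r0=2 thr2.r0=0 thr2.r1=0
thr0.r0=0 thr1.r0=2 thr2.r0=0 thr2.r1=2
thr0.r0=0 thr1.r0=2 thr2.r0=1 thr2.r1=2
thr0.r0=2 thr1.r0=0 thr2.r0=0 thr2.r1=0
thr0.r0=2 thr1.r0=0 thr2.r0=0 thr2.r1=2
thr0.r0=2 thr1.r0=0 thr2.r0=1 thr2.r1=2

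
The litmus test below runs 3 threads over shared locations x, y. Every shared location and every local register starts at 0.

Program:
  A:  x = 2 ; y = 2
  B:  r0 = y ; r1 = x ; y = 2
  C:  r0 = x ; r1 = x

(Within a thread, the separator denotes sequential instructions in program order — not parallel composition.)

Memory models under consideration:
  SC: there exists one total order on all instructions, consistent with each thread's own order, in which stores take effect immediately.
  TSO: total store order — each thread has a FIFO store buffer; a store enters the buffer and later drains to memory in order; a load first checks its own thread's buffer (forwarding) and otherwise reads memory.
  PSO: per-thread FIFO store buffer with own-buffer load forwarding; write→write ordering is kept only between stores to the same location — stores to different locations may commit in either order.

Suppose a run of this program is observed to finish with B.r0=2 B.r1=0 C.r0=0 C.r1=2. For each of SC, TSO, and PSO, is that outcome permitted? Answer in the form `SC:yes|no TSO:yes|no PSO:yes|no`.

SC:no TSO:no PSO:yes

outcome vector order: (B.r0,B.r1,C.r0,C.r1)
SC (9): <0 0 0 0>, <0 0 0 2>, <0 0 2 2>, <0 2 0 0>, <0 2 0 2>, <0 2 2 2>, <2 2 0 0>, <2 2 0 2>, <2 2 2 2>
TSO (9): <0 0 0 0>, <0 0 0 2>, <0 0 2 2>, <0 2 0 0>, <0 2 0 2>, <0 2 2 2>, <2 2 0 0>, <2 2 0 2>, <2 2 2 2>
PSO (12): <0 0 0 0>, <0 0 0 2>, <0 0 2 2>, <0 2 0 0>, <0 2 0 2>, <0 2 2 2>, <2 0 0 0>, <2 0 0 2>, <2 0 2 2>, <2 2 0 0>, <2 2 0 2>, <2 2 2 2>
target <2 0 0 2> ∈ {PSO}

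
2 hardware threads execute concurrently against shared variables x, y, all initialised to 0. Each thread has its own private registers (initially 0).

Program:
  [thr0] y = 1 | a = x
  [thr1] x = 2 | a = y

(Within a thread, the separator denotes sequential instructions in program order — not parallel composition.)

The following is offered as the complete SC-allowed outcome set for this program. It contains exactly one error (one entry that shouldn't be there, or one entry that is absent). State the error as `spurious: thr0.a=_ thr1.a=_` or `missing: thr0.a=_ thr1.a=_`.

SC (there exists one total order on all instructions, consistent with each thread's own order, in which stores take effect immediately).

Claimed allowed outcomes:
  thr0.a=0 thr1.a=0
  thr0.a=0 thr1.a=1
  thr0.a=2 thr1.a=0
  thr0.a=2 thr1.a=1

spurious: thr0.a=0 thr1.a=0

outcome vector order: (thr0.a,thr1.a)
under SC → 01 20 21
claimed∖SC = {00}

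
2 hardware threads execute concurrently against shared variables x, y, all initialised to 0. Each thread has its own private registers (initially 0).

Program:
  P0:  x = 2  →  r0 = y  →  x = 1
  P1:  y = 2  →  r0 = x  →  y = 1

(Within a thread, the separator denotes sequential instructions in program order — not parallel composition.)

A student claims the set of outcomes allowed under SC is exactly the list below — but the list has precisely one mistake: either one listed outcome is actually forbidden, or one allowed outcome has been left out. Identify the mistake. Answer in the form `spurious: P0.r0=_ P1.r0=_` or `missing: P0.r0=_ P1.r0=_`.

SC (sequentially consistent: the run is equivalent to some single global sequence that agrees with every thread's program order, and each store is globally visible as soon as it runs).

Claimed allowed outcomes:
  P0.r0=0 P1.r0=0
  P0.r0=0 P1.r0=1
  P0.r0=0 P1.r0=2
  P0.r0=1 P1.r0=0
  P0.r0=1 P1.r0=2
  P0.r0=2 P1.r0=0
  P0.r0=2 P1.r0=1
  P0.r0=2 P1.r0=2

outcome vector order: (P0.r0,P1.r0)
SC: 7 outcomes — {01, 02, 10, 12, 20, 21, 22}
claimed∖SC = {00}

spurious: P0.r0=0 P1.r0=0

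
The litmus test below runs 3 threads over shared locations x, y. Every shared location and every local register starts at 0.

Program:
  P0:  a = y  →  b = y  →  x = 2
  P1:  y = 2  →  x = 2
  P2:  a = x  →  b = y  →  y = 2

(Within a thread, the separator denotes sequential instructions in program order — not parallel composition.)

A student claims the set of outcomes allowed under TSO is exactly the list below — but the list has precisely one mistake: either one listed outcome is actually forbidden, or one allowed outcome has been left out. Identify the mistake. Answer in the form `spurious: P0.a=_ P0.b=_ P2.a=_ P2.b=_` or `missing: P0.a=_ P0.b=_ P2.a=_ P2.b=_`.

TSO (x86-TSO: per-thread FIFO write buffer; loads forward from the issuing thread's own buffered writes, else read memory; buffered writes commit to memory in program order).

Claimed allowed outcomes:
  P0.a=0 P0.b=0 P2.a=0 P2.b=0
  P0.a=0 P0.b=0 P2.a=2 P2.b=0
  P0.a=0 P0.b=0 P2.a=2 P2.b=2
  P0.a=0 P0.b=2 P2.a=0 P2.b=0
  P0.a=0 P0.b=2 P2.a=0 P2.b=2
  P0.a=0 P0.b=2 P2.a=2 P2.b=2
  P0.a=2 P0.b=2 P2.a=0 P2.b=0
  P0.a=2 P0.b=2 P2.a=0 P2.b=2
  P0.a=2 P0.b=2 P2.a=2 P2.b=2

outcome vector order: (P0.a,P0.b,P2.a,P2.b)
TSO (10): 0000, 0002, 0020, 0022, 0200, 0202, 0222, 2200, 2202, 2222
TSO∖claimed = {0002}

missing: P0.a=0 P0.b=0 P2.a=0 P2.b=2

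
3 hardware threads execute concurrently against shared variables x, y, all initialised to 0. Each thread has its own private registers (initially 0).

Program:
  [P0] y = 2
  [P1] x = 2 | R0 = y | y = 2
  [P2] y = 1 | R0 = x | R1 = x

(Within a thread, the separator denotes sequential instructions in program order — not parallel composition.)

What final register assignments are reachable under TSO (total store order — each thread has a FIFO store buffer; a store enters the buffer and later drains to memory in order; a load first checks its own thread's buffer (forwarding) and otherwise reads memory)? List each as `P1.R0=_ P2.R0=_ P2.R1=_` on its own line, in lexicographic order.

P1.R0=0 P2.R0=0 P2.R1=0
P1.R0=0 P2.R0=0 P2.R1=2
P1.R0=0 P2.R0=2 P2.R1=2
P1.R0=1 P2.R0=0 P2.R1=0
P1.R0=1 P2.R0=0 P2.R1=2
P1.R0=1 P2.R0=2 P2.R1=2
P1.R0=2 P2.R0=0 P2.R1=0
P1.R0=2 P2.R0=0 P2.R1=2
P1.R0=2 P2.R0=2 P2.R1=2

outcome vector order: (P1.R0,P2.R0,P2.R1)
|TSO outcomes| = 9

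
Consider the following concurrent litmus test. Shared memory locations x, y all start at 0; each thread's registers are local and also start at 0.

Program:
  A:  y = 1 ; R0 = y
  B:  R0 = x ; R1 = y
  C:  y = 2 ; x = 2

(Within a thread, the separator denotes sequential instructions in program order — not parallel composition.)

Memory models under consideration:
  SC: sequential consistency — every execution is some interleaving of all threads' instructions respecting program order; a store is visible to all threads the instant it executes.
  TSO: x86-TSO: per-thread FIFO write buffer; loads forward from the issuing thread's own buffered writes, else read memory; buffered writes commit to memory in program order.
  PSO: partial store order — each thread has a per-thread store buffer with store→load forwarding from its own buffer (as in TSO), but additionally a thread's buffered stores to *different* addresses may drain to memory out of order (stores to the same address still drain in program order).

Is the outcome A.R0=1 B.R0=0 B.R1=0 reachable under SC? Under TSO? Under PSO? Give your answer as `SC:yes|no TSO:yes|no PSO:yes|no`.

SC:yes TSO:yes PSO:yes

outcome vector order: (A.R0,B.R0,B.R1)
under SC → 100 101 102 121 122 200 201 202 222
under TSO → 100 101 102 121 122 200 201 202 222
under PSO → 100 101 102 120 121 122 200 201 202 220 221 222
target 100 ∈ {SC,TSO,PSO}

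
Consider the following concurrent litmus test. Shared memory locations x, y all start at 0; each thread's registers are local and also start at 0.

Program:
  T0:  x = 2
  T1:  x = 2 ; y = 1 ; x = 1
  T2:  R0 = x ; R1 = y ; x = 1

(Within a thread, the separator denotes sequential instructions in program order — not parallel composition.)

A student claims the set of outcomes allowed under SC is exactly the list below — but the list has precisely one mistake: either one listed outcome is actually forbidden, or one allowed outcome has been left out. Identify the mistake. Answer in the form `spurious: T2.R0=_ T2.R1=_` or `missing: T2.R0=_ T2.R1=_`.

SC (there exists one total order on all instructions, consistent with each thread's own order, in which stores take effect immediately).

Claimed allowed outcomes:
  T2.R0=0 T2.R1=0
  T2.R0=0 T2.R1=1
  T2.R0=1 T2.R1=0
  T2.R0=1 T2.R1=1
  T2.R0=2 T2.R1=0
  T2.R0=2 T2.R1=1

outcome vector order: (T2.R0,T2.R1)
under SC → 0/0, 0/1, 1/1, 2/0, 2/1
claimed∖SC = {1/0}

spurious: T2.R0=1 T2.R1=0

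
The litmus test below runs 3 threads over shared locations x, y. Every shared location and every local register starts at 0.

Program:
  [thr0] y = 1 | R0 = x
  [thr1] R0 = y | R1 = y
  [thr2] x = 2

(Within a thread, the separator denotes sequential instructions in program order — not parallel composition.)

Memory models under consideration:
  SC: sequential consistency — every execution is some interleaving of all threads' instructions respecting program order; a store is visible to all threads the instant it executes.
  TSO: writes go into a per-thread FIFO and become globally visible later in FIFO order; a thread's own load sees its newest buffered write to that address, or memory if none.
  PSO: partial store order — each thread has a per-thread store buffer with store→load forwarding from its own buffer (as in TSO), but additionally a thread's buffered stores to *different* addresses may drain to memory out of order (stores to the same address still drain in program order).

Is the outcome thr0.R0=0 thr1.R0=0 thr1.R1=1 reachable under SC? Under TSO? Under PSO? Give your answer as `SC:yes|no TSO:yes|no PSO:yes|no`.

SC:yes TSO:yes PSO:yes

outcome vector order: (thr0.R0,thr1.R0,thr1.R1)
SC: 6 outcomes — {000; 001; 011; 200; 201; 211}
TSO: 6 outcomes — {000; 001; 011; 200; 201; 211}
PSO: 6 outcomes — {000; 001; 011; 200; 201; 211}
target 001 ∈ {SC,TSO,PSO}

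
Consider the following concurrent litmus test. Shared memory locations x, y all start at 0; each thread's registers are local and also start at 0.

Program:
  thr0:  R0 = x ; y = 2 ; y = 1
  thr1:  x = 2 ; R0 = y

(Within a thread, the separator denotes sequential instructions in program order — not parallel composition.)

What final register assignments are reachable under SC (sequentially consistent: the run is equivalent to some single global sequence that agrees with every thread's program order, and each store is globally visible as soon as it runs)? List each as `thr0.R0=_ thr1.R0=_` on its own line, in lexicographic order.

outcome vector order: (thr0.R0,thr1.R0)
|SC outcomes| = 6

thr0.R0=0 thr1.R0=0
thr0.R0=0 thr1.R0=1
thr0.R0=0 thr1.R0=2
thr0.R0=2 thr1.R0=0
thr0.R0=2 thr1.R0=1
thr0.R0=2 thr1.R0=2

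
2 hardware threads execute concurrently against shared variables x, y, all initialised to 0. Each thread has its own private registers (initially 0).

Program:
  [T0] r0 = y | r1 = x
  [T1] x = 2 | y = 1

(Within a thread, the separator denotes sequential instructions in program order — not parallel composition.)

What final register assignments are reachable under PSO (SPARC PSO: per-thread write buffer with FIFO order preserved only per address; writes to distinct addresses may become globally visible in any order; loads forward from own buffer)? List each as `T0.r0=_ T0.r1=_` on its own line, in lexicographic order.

T0.r0=0 T0.r1=0
T0.r0=0 T0.r1=2
T0.r0=1 T0.r1=0
T0.r0=1 T0.r1=2

outcome vector order: (T0.r0,T0.r1)
|PSO outcomes| = 4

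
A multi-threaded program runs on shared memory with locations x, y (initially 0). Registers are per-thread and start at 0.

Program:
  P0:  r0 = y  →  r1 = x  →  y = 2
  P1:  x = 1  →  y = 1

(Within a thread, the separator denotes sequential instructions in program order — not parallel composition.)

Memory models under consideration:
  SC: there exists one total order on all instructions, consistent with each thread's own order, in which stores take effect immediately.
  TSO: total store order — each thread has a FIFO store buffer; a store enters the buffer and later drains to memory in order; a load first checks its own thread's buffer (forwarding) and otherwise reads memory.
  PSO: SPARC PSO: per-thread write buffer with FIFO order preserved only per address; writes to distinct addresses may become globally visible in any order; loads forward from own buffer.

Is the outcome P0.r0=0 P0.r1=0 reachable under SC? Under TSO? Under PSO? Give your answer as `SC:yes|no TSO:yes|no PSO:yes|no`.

outcome vector order: (P0.r0,P0.r1)
SC: 3 outcomes — {00; 01; 11}
TSO: 3 outcomes — {00; 01; 11}
PSO: 4 outcomes — {00; 01; 10; 11}
target 00 ∈ {SC,TSO,PSO}

SC:yes TSO:yes PSO:yes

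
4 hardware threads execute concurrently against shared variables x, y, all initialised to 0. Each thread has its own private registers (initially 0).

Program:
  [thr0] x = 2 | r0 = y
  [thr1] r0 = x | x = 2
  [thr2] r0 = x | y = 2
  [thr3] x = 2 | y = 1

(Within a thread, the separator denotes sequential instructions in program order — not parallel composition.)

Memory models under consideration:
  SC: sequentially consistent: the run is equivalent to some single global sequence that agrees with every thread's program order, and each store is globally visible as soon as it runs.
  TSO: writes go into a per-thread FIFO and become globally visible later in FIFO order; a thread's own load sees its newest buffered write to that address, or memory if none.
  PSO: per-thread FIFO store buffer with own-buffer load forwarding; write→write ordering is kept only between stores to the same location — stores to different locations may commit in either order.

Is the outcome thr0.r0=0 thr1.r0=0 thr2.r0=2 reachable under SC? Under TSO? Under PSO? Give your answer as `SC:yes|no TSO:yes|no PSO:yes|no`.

outcome vector order: (thr0.r0,thr1.r0,thr2.r0)
under SC → 000 002 020 022 100 102 120 122 200 202 220 222
under TSO → 000 002 020 022 100 102 120 122 200 202 220 222
under PSO → 000 002 020 022 100 102 120 122 200 202 220 222
target 002 ∈ {SC,TSO,PSO}

SC:yes TSO:yes PSO:yes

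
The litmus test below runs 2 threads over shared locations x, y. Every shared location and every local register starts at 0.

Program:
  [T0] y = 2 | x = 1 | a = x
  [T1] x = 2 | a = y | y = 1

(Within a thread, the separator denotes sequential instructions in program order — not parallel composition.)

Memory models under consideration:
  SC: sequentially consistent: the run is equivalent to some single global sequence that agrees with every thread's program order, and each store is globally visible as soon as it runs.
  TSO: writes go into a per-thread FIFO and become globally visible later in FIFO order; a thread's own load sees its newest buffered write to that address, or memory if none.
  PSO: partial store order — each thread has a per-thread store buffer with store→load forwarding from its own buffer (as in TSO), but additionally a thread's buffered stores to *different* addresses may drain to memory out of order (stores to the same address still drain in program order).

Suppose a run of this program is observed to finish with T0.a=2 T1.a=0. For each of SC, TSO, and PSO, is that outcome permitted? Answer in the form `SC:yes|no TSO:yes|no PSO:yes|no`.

outcome vector order: (T0.a,T1.a)
[SC] allowed = {<1 0>; <1 2>; <2 2>}
[TSO] allowed = {<1 0>; <1 2>; <2 0>; <2 2>}
[PSO] allowed = {<1 0>; <1 2>; <2 0>; <2 2>}
target <2 0> ∈ {TSO,PSO}

SC:no TSO:yes PSO:yes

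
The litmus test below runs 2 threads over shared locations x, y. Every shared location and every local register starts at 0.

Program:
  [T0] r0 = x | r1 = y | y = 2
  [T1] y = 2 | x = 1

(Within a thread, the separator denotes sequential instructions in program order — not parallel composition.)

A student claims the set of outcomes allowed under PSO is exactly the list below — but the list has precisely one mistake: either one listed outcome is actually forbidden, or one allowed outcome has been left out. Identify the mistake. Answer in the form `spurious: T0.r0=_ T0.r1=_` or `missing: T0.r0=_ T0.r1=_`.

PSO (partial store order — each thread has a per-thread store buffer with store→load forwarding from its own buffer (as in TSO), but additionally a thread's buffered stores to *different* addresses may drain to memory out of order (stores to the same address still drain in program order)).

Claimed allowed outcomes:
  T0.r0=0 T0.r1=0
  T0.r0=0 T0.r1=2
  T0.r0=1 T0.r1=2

missing: T0.r0=1 T0.r1=0

outcome vector order: (T0.r0,T0.r1)
PSO (4): <0 0>, <0 2>, <1 0>, <1 2>
PSO∖claimed = {<1 0>}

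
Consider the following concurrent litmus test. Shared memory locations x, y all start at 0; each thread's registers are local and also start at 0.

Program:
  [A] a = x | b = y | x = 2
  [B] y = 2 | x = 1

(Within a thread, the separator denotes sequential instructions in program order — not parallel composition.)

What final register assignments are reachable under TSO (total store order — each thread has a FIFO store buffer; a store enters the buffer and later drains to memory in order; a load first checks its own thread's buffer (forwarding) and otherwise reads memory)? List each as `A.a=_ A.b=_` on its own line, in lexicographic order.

A.a=0 A.b=0
A.a=0 A.b=2
A.a=1 A.b=2

outcome vector order: (A.a,A.b)
|TSO outcomes| = 3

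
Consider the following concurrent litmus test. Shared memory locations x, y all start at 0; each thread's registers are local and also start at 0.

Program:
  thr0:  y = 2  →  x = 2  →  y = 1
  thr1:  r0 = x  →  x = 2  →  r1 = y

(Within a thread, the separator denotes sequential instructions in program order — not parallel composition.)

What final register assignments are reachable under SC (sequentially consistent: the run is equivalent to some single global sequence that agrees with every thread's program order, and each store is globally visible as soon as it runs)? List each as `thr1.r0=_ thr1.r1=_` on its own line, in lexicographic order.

thr1.r0=0 thr1.r1=0
thr1.r0=0 thr1.r1=1
thr1.r0=0 thr1.r1=2
thr1.r0=2 thr1.r1=1
thr1.r0=2 thr1.r1=2

outcome vector order: (thr1.r0,thr1.r1)
|SC outcomes| = 5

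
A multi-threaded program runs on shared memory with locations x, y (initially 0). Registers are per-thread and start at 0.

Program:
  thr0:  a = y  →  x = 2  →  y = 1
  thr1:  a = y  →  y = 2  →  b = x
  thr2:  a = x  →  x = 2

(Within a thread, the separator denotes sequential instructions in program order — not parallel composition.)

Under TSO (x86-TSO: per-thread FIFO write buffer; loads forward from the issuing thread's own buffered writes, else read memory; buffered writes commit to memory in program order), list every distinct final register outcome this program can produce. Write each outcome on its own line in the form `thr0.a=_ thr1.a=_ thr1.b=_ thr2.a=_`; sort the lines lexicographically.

thr0.a=0 thr1.a=0 thr1.b=0 thr2.a=0
thr0.a=0 thr1.a=0 thr1.b=0 thr2.a=2
thr0.a=0 thr1.a=0 thr1.b=2 thr2.a=0
thr0.a=0 thr1.a=0 thr1.b=2 thr2.a=2
thr0.a=0 thr1.a=1 thr1.b=2 thr2.a=0
thr0.a=0 thr1.a=1 thr1.b=2 thr2.a=2
thr0.a=2 thr1.a=0 thr1.b=0 thr2.a=0
thr0.a=2 thr1.a=0 thr1.b=0 thr2.a=2
thr0.a=2 thr1.a=0 thr1.b=2 thr2.a=0
thr0.a=2 thr1.a=0 thr1.b=2 thr2.a=2

outcome vector order: (thr0.a,thr1.a,thr1.b,thr2.a)
|TSO outcomes| = 10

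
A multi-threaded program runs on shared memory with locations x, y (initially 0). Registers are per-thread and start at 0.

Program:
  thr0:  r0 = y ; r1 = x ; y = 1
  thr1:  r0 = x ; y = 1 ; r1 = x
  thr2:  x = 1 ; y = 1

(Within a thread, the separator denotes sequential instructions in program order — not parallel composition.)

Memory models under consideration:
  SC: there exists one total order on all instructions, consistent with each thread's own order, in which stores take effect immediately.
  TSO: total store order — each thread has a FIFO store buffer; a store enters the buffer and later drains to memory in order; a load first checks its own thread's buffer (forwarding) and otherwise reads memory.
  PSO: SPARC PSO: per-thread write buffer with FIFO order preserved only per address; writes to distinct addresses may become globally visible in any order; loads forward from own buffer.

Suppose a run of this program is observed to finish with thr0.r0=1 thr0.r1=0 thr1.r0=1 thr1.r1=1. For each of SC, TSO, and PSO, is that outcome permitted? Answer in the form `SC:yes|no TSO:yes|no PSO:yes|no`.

SC:no TSO:no PSO:yes

outcome vector order: (thr0.r0,thr0.r1,thr1.r0,thr1.r1)
SC (11): (0,0,0,0); (0,0,0,1); (0,0,1,1); (0,1,0,0); (0,1,0,1); (0,1,1,1); (1,0,0,0); (1,0,0,1); (1,1,0,0); (1,1,0,1); (1,1,1,1)
TSO (11): (0,0,0,0); (0,0,0,1); (0,0,1,1); (0,1,0,0); (0,1,0,1); (0,1,1,1); (1,0,0,0); (1,0,0,1); (1,1,0,0); (1,1,0,1); (1,1,1,1)
PSO (12): (0,0,0,0); (0,0,0,1); (0,0,1,1); (0,1,0,0); (0,1,0,1); (0,1,1,1); (1,0,0,0); (1,0,0,1); (1,0,1,1); (1,1,0,0); (1,1,0,1); (1,1,1,1)
target (1,0,1,1) ∈ {PSO}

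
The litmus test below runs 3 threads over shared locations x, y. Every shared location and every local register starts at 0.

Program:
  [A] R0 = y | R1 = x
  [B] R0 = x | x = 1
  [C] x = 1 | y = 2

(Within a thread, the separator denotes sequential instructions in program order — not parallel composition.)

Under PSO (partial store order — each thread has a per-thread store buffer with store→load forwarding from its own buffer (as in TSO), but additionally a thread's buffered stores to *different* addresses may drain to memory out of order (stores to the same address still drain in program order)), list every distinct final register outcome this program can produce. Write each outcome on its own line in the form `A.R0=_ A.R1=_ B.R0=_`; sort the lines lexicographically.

outcome vector order: (A.R0,A.R1,B.R0)
|PSO outcomes| = 8

A.R0=0 A.R1=0 B.R0=0
A.R0=0 A.R1=0 B.R0=1
A.R0=0 A.R1=1 B.R0=0
A.R0=0 A.R1=1 B.R0=1
A.R0=2 A.R1=0 B.R0=0
A.R0=2 A.R1=0 B.R0=1
A.R0=2 A.R1=1 B.R0=0
A.R0=2 A.R1=1 B.R0=1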